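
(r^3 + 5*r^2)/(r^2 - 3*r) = r*(r + 5)/(r - 3)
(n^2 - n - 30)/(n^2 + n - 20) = (n - 6)/(n - 4)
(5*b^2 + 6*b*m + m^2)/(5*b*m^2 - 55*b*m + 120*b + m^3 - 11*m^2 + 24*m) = (b + m)/(m^2 - 11*m + 24)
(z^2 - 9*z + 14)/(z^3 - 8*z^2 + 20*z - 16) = (z - 7)/(z^2 - 6*z + 8)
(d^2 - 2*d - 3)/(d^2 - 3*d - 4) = (d - 3)/(d - 4)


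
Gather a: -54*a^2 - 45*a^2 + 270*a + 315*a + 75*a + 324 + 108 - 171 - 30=-99*a^2 + 660*a + 231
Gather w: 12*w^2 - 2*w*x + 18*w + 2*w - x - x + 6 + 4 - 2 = 12*w^2 + w*(20 - 2*x) - 2*x + 8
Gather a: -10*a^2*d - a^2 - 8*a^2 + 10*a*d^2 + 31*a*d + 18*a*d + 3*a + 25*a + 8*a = a^2*(-10*d - 9) + a*(10*d^2 + 49*d + 36)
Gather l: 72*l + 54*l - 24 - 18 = 126*l - 42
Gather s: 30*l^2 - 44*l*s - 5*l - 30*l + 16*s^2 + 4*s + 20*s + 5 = 30*l^2 - 35*l + 16*s^2 + s*(24 - 44*l) + 5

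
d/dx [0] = 0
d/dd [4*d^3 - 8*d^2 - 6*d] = 12*d^2 - 16*d - 6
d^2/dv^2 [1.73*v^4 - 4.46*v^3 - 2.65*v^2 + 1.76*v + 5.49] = 20.76*v^2 - 26.76*v - 5.3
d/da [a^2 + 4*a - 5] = 2*a + 4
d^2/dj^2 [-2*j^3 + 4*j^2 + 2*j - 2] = 8 - 12*j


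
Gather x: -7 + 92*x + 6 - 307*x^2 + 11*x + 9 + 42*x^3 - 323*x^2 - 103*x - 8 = 42*x^3 - 630*x^2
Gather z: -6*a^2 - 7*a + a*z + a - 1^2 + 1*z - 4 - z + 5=-6*a^2 + a*z - 6*a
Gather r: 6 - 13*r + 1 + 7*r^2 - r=7*r^2 - 14*r + 7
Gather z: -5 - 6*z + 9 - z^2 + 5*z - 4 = -z^2 - z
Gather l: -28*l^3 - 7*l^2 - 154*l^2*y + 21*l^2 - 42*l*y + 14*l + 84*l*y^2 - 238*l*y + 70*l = -28*l^3 + l^2*(14 - 154*y) + l*(84*y^2 - 280*y + 84)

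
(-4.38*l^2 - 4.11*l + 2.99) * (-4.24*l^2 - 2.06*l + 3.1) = 18.5712*l^4 + 26.4492*l^3 - 17.789*l^2 - 18.9004*l + 9.269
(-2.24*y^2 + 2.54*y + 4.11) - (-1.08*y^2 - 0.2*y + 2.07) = -1.16*y^2 + 2.74*y + 2.04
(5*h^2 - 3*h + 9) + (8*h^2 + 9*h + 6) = 13*h^2 + 6*h + 15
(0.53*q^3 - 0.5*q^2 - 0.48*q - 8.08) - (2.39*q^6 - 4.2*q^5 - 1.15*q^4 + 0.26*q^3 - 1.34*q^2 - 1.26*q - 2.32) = -2.39*q^6 + 4.2*q^5 + 1.15*q^4 + 0.27*q^3 + 0.84*q^2 + 0.78*q - 5.76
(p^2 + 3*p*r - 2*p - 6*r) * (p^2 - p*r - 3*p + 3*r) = p^4 + 2*p^3*r - 5*p^3 - 3*p^2*r^2 - 10*p^2*r + 6*p^2 + 15*p*r^2 + 12*p*r - 18*r^2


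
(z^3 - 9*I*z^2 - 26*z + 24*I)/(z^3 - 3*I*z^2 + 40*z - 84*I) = (z^2 - 7*I*z - 12)/(z^2 - I*z + 42)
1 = 1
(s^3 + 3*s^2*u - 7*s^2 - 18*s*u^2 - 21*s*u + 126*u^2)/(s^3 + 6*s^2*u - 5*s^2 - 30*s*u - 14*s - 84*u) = (s - 3*u)/(s + 2)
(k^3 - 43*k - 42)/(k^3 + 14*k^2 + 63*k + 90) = (k^2 - 6*k - 7)/(k^2 + 8*k + 15)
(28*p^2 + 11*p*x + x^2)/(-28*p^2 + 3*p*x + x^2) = (4*p + x)/(-4*p + x)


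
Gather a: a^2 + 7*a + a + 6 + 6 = a^2 + 8*a + 12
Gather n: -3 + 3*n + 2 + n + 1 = 4*n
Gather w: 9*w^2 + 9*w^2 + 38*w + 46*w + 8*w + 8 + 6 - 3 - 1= 18*w^2 + 92*w + 10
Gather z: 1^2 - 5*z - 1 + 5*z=0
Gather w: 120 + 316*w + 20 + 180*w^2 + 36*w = 180*w^2 + 352*w + 140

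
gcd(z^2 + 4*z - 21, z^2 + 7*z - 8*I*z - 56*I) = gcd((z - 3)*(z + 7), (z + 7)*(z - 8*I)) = z + 7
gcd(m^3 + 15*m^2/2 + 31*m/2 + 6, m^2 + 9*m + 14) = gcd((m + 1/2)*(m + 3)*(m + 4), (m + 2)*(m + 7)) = 1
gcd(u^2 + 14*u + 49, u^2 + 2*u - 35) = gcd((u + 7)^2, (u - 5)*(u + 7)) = u + 7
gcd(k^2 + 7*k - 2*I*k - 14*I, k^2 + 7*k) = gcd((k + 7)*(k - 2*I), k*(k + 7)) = k + 7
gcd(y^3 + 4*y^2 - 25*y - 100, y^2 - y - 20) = y^2 - y - 20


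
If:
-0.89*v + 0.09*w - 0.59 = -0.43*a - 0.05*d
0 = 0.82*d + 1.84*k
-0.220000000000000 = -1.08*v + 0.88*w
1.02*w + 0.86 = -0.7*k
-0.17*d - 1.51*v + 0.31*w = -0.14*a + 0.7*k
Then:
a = 2.52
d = 5.89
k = -2.62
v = 0.98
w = 0.96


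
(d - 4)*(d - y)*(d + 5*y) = d^3 + 4*d^2*y - 4*d^2 - 5*d*y^2 - 16*d*y + 20*y^2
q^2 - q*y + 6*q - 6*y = (q + 6)*(q - y)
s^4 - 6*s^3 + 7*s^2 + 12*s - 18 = (s - 3)^2*(s - sqrt(2))*(s + sqrt(2))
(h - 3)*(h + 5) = h^2 + 2*h - 15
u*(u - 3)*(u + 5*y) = u^3 + 5*u^2*y - 3*u^2 - 15*u*y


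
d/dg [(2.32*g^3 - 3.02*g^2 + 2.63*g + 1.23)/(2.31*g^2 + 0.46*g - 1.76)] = (5.3592*g^4 + 2.1344*g^3 - 19.7141*g^2 + 4.9478*g - 5.1946)/(5.3361*g^4 + 2.1252*g^3 - 7.9196*g^2 - 1.6192*g + 3.0976)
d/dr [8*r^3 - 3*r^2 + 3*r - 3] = 24*r^2 - 6*r + 3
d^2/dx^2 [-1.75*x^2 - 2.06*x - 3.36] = -3.50000000000000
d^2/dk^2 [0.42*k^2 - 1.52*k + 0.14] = 0.840000000000000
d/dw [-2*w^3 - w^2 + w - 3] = -6*w^2 - 2*w + 1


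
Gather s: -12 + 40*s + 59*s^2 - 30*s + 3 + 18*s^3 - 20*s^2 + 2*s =18*s^3 + 39*s^2 + 12*s - 9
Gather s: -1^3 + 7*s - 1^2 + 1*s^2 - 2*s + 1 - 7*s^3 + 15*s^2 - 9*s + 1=-7*s^3 + 16*s^2 - 4*s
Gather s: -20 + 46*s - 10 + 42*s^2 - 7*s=42*s^2 + 39*s - 30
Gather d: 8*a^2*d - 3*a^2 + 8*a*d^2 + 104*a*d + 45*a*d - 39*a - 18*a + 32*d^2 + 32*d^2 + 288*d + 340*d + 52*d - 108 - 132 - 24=-3*a^2 - 57*a + d^2*(8*a + 64) + d*(8*a^2 + 149*a + 680) - 264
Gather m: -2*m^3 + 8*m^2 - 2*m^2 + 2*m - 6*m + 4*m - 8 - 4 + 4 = -2*m^3 + 6*m^2 - 8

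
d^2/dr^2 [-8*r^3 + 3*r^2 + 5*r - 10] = 6 - 48*r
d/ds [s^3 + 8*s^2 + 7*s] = 3*s^2 + 16*s + 7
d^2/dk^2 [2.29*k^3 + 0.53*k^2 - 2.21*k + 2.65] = 13.74*k + 1.06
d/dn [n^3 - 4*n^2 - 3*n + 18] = 3*n^2 - 8*n - 3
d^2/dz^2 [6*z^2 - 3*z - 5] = 12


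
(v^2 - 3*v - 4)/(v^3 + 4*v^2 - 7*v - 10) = (v - 4)/(v^2 + 3*v - 10)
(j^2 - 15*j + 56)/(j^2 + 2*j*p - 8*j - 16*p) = (j - 7)/(j + 2*p)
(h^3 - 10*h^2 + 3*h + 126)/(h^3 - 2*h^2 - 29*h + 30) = (h^2 - 4*h - 21)/(h^2 + 4*h - 5)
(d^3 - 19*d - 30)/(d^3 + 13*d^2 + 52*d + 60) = (d^2 - 2*d - 15)/(d^2 + 11*d + 30)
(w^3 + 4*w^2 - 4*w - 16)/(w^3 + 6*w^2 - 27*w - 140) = (w^2 - 4)/(w^2 + 2*w - 35)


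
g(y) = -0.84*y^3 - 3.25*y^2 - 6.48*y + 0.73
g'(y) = -2.52*y^2 - 6.5*y - 6.48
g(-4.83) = 50.86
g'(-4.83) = -33.87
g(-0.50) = 3.26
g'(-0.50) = -3.86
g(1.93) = -29.92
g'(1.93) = -28.41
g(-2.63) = 10.57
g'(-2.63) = -6.82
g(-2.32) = 8.76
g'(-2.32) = -4.96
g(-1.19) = 5.25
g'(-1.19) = -2.31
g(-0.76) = 4.15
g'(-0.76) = -3.00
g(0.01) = 0.66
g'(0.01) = -6.55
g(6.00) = -336.59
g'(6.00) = -136.20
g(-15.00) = 2201.68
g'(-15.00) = -475.98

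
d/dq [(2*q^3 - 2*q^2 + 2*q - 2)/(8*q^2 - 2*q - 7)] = 2*(8*q^4 - 4*q^3 - 27*q^2 + 30*q - 9)/(64*q^4 - 32*q^3 - 108*q^2 + 28*q + 49)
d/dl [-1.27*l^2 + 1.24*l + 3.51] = 1.24 - 2.54*l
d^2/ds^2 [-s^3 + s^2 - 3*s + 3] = 2 - 6*s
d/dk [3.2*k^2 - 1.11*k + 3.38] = 6.4*k - 1.11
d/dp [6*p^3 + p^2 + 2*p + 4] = 18*p^2 + 2*p + 2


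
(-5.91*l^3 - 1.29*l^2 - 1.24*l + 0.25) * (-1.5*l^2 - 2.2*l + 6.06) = 8.865*l^5 + 14.937*l^4 - 31.1166*l^3 - 5.4644*l^2 - 8.0644*l + 1.515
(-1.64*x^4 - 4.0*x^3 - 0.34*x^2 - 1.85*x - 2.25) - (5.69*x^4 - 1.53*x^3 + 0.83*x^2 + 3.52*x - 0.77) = -7.33*x^4 - 2.47*x^3 - 1.17*x^2 - 5.37*x - 1.48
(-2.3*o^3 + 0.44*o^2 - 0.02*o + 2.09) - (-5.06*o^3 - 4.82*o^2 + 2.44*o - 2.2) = 2.76*o^3 + 5.26*o^2 - 2.46*o + 4.29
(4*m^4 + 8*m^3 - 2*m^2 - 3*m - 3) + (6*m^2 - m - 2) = 4*m^4 + 8*m^3 + 4*m^2 - 4*m - 5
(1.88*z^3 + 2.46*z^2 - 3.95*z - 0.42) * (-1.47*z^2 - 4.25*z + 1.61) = -2.7636*z^5 - 11.6062*z^4 - 1.6217*z^3 + 21.3655*z^2 - 4.5745*z - 0.6762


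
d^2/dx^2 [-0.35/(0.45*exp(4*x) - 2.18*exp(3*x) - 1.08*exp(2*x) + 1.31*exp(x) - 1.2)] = (0.35*(1.8*exp(3*x) - 6.54*exp(2*x) - 2.16*exp(x) + 1.31)*(3.6*exp(3*x) - 13.08*exp(2*x) - 4.32*exp(x) + 2.62)*exp(x) + (2.52*exp(3*x) - 6.867*exp(2*x) - 1.512*exp(x) + 0.4585)*(-0.45*exp(4*x) + 2.18*exp(3*x) + 1.08*exp(2*x) - 1.31*exp(x) + 1.2))*exp(x)/(-0.45*exp(4*x) + 2.18*exp(3*x) + 1.08*exp(2*x) - 1.31*exp(x) + 1.2)^3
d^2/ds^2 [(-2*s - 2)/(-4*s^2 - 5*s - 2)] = 4*((s + 1)*(8*s + 5)^2 - 3*(4*s + 3)*(4*s^2 + 5*s + 2))/(4*s^2 + 5*s + 2)^3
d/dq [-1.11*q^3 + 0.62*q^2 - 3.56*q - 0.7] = -3.33*q^2 + 1.24*q - 3.56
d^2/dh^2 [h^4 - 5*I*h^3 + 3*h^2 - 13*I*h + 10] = 12*h^2 - 30*I*h + 6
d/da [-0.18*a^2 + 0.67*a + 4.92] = 0.67 - 0.36*a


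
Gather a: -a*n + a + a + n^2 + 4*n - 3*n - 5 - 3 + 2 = a*(2 - n) + n^2 + n - 6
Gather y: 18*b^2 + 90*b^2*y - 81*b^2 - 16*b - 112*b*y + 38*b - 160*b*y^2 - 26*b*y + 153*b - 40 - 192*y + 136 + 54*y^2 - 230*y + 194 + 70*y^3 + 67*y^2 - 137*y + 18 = -63*b^2 + 175*b + 70*y^3 + y^2*(121 - 160*b) + y*(90*b^2 - 138*b - 559) + 308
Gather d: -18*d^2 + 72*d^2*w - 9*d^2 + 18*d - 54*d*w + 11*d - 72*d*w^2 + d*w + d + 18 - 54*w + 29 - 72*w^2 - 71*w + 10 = d^2*(72*w - 27) + d*(-72*w^2 - 53*w + 30) - 72*w^2 - 125*w + 57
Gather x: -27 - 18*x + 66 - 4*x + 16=55 - 22*x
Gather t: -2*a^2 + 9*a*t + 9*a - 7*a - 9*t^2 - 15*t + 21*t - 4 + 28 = -2*a^2 + 2*a - 9*t^2 + t*(9*a + 6) + 24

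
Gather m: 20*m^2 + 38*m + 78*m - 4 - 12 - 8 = 20*m^2 + 116*m - 24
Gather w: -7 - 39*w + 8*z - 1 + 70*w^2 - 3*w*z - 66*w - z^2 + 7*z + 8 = 70*w^2 + w*(-3*z - 105) - z^2 + 15*z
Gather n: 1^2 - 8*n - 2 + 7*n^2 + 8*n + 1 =7*n^2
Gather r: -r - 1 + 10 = 9 - r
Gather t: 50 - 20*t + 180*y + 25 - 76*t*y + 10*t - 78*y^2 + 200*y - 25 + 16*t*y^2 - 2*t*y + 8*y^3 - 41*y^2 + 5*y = t*(16*y^2 - 78*y - 10) + 8*y^3 - 119*y^2 + 385*y + 50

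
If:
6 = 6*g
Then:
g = 1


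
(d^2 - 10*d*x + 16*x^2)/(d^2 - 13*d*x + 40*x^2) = (-d + 2*x)/(-d + 5*x)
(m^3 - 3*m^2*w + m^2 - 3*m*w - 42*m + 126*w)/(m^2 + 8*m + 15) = (m^3 - 3*m^2*w + m^2 - 3*m*w - 42*m + 126*w)/(m^2 + 8*m + 15)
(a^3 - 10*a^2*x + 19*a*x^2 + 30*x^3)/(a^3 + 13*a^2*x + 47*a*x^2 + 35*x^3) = (a^2 - 11*a*x + 30*x^2)/(a^2 + 12*a*x + 35*x^2)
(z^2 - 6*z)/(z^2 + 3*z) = (z - 6)/(z + 3)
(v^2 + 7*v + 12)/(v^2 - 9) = (v + 4)/(v - 3)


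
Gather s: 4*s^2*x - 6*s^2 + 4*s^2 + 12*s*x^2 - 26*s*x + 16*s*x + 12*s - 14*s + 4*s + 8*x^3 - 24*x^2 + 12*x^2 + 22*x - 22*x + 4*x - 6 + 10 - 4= s^2*(4*x - 2) + s*(12*x^2 - 10*x + 2) + 8*x^3 - 12*x^2 + 4*x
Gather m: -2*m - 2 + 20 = 18 - 2*m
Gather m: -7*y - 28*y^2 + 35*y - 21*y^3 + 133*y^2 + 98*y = -21*y^3 + 105*y^2 + 126*y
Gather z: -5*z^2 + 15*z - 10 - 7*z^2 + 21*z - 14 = -12*z^2 + 36*z - 24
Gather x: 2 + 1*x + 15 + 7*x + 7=8*x + 24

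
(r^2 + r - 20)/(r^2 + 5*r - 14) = (r^2 + r - 20)/(r^2 + 5*r - 14)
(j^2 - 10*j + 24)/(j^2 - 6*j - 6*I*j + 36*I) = (j - 4)/(j - 6*I)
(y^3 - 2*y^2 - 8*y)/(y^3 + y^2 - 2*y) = (y - 4)/(y - 1)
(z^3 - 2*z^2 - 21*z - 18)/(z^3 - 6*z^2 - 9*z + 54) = (z + 1)/(z - 3)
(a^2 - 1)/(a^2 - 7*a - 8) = (a - 1)/(a - 8)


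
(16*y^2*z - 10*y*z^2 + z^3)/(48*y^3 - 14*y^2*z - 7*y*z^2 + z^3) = z/(3*y + z)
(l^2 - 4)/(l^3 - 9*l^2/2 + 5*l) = 2*(l + 2)/(l*(2*l - 5))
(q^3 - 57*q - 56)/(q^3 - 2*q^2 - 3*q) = (q^2 - q - 56)/(q*(q - 3))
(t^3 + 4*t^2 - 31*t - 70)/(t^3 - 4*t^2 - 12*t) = (t^2 + 2*t - 35)/(t*(t - 6))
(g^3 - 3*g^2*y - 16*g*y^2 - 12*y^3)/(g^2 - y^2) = (-g^2 + 4*g*y + 12*y^2)/(-g + y)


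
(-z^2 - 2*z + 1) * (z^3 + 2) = -z^5 - 2*z^4 + z^3 - 2*z^2 - 4*z + 2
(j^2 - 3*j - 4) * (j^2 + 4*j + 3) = j^4 + j^3 - 13*j^2 - 25*j - 12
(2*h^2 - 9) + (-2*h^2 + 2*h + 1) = 2*h - 8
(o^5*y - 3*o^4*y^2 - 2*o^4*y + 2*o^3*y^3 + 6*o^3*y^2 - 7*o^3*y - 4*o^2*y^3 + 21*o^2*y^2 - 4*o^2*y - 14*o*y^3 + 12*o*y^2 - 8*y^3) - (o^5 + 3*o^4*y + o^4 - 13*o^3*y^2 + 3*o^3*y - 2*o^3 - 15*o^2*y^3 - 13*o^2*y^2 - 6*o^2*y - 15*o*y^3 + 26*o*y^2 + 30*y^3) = o^5*y - o^5 - 3*o^4*y^2 - 5*o^4*y - o^4 + 2*o^3*y^3 + 19*o^3*y^2 - 10*o^3*y + 2*o^3 + 11*o^2*y^3 + 34*o^2*y^2 + 2*o^2*y + o*y^3 - 14*o*y^2 - 38*y^3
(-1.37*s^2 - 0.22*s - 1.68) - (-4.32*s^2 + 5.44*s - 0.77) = 2.95*s^2 - 5.66*s - 0.91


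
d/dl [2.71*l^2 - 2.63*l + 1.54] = 5.42*l - 2.63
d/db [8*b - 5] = 8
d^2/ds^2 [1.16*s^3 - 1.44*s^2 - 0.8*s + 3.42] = 6.96*s - 2.88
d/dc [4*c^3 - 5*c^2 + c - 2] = 12*c^2 - 10*c + 1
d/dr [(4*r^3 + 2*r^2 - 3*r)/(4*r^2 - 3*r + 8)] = 2*(8*r^4 - 12*r^3 + 51*r^2 + 16*r - 12)/(16*r^4 - 24*r^3 + 73*r^2 - 48*r + 64)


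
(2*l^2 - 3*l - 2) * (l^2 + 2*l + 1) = 2*l^4 + l^3 - 6*l^2 - 7*l - 2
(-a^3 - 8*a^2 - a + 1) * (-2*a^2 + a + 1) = 2*a^5 + 15*a^4 - 7*a^3 - 11*a^2 + 1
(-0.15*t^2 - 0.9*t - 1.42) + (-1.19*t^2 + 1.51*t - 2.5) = -1.34*t^2 + 0.61*t - 3.92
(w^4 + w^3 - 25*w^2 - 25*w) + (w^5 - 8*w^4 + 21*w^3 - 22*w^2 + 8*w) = w^5 - 7*w^4 + 22*w^3 - 47*w^2 - 17*w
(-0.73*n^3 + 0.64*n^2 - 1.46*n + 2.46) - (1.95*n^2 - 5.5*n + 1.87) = -0.73*n^3 - 1.31*n^2 + 4.04*n + 0.59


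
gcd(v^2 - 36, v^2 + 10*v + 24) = v + 6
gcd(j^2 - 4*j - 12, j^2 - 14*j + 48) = j - 6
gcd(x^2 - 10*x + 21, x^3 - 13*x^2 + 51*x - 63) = x^2 - 10*x + 21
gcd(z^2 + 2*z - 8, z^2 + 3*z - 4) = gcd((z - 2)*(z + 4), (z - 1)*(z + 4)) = z + 4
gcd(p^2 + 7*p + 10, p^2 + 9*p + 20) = p + 5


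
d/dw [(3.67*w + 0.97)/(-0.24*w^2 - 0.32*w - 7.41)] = (0.8808*w^2 + 0.4656*w - 26.8843)/(0.0576*w^4 + 0.1536*w^3 + 3.6592*w^2 + 4.7424*w + 54.9081)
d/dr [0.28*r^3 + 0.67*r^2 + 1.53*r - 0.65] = 0.84*r^2 + 1.34*r + 1.53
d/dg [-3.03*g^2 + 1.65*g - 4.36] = 1.65 - 6.06*g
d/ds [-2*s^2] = -4*s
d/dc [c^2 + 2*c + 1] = 2*c + 2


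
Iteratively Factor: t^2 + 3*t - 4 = (t - 1)*(t + 4)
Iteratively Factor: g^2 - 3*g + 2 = (g - 2)*(g - 1)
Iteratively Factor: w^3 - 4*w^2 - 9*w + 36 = (w - 4)*(w^2 - 9) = (w - 4)*(w - 3)*(w + 3)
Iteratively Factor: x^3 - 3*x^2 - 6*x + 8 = (x - 1)*(x^2 - 2*x - 8) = (x - 1)*(x + 2)*(x - 4)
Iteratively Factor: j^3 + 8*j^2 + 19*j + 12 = (j + 4)*(j^2 + 4*j + 3) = (j + 3)*(j + 4)*(j + 1)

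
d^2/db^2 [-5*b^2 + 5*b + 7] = -10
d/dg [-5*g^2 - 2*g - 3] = -10*g - 2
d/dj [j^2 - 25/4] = 2*j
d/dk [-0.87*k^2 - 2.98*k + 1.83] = -1.74*k - 2.98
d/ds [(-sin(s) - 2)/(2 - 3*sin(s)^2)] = (-12*sin(s) + 3*cos(s)^2 - 5)*cos(s)/(3*sin(s)^2 - 2)^2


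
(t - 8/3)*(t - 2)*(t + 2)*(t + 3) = t^4 + t^3/3 - 12*t^2 - 4*t/3 + 32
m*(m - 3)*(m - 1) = m^3 - 4*m^2 + 3*m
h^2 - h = h*(h - 1)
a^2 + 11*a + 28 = (a + 4)*(a + 7)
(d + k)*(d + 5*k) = d^2 + 6*d*k + 5*k^2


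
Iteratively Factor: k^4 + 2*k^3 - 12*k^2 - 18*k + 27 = (k - 1)*(k^3 + 3*k^2 - 9*k - 27) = (k - 3)*(k - 1)*(k^2 + 6*k + 9) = (k - 3)*(k - 1)*(k + 3)*(k + 3)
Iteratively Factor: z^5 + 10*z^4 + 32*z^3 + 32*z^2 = (z + 2)*(z^4 + 8*z^3 + 16*z^2) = z*(z + 2)*(z^3 + 8*z^2 + 16*z) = z*(z + 2)*(z + 4)*(z^2 + 4*z) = z^2*(z + 2)*(z + 4)*(z + 4)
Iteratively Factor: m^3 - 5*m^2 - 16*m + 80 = (m - 5)*(m^2 - 16) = (m - 5)*(m + 4)*(m - 4)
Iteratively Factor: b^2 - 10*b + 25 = (b - 5)*(b - 5)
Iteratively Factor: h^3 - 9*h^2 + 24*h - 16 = (h - 1)*(h^2 - 8*h + 16) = (h - 4)*(h - 1)*(h - 4)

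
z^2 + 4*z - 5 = (z - 1)*(z + 5)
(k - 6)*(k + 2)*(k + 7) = k^3 + 3*k^2 - 40*k - 84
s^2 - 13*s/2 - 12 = (s - 8)*(s + 3/2)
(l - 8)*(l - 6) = l^2 - 14*l + 48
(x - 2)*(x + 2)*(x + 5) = x^3 + 5*x^2 - 4*x - 20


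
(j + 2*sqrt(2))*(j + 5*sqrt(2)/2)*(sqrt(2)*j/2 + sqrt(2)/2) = sqrt(2)*j^3/2 + sqrt(2)*j^2/2 + 9*j^2/2 + 9*j/2 + 5*sqrt(2)*j + 5*sqrt(2)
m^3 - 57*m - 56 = (m - 8)*(m + 1)*(m + 7)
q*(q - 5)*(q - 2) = q^3 - 7*q^2 + 10*q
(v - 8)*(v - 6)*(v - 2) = v^3 - 16*v^2 + 76*v - 96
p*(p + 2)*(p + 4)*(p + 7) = p^4 + 13*p^3 + 50*p^2 + 56*p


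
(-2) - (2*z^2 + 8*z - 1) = -2*z^2 - 8*z - 1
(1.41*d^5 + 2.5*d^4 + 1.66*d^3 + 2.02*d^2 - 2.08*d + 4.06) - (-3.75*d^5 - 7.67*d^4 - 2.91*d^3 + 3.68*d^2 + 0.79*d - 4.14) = 5.16*d^5 + 10.17*d^4 + 4.57*d^3 - 1.66*d^2 - 2.87*d + 8.2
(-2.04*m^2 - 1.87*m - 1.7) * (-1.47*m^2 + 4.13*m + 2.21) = 2.9988*m^4 - 5.6763*m^3 - 9.7325*m^2 - 11.1537*m - 3.757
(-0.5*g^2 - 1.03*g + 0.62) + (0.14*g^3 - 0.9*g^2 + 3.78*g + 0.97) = 0.14*g^3 - 1.4*g^2 + 2.75*g + 1.59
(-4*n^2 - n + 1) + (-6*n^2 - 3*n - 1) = -10*n^2 - 4*n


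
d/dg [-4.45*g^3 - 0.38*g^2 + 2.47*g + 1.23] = -13.35*g^2 - 0.76*g + 2.47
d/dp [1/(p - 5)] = -1/(p - 5)^2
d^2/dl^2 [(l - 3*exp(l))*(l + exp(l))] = -2*l*exp(l) - 12*exp(2*l) - 4*exp(l) + 2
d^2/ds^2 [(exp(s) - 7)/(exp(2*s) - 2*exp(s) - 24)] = (exp(4*s) - 26*exp(3*s) + 186*exp(2*s) - 748*exp(s) + 912)*exp(s)/(exp(6*s) - 6*exp(5*s) - 60*exp(4*s) + 280*exp(3*s) + 1440*exp(2*s) - 3456*exp(s) - 13824)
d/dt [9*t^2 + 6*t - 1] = 18*t + 6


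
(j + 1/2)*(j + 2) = j^2 + 5*j/2 + 1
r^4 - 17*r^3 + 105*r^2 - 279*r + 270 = (r - 6)*(r - 5)*(r - 3)^2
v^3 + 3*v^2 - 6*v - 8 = (v - 2)*(v + 1)*(v + 4)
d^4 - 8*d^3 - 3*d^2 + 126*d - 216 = (d - 6)*(d - 3)^2*(d + 4)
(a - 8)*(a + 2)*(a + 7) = a^3 + a^2 - 58*a - 112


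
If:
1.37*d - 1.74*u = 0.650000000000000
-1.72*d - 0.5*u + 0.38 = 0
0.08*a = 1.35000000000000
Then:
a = 16.88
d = 0.27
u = -0.16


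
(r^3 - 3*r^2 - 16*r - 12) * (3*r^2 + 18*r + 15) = 3*r^5 + 9*r^4 - 87*r^3 - 369*r^2 - 456*r - 180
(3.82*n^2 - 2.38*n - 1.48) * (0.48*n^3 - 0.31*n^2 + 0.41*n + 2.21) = 1.8336*n^5 - 2.3266*n^4 + 1.5936*n^3 + 7.9252*n^2 - 5.8666*n - 3.2708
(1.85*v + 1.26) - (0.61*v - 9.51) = 1.24*v + 10.77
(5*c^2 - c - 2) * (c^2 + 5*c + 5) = 5*c^4 + 24*c^3 + 18*c^2 - 15*c - 10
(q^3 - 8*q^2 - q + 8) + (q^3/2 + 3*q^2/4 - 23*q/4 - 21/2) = 3*q^3/2 - 29*q^2/4 - 27*q/4 - 5/2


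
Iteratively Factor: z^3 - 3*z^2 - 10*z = (z - 5)*(z^2 + 2*z) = (z - 5)*(z + 2)*(z)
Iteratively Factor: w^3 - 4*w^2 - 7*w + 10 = (w - 1)*(w^2 - 3*w - 10) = (w - 5)*(w - 1)*(w + 2)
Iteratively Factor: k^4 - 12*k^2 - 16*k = (k + 2)*(k^3 - 2*k^2 - 8*k) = (k + 2)^2*(k^2 - 4*k) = k*(k + 2)^2*(k - 4)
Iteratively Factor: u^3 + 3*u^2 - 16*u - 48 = (u + 4)*(u^2 - u - 12) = (u - 4)*(u + 4)*(u + 3)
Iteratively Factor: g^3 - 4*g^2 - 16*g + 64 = (g - 4)*(g^2 - 16) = (g - 4)^2*(g + 4)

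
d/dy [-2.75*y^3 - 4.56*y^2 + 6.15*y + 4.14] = -8.25*y^2 - 9.12*y + 6.15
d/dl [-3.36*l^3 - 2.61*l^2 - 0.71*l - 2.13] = -10.08*l^2 - 5.22*l - 0.71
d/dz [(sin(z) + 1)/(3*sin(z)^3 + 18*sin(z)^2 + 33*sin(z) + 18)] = -(2*sin(z) + 5)*cos(z)/(3*(sin(z) + 2)^2*(sin(z) + 3)^2)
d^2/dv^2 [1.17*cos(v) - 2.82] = -1.17*cos(v)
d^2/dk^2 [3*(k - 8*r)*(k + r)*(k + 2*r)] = 18*k - 30*r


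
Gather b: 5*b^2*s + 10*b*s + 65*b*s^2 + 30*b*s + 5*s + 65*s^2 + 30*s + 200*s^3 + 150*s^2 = 5*b^2*s + b*(65*s^2 + 40*s) + 200*s^3 + 215*s^2 + 35*s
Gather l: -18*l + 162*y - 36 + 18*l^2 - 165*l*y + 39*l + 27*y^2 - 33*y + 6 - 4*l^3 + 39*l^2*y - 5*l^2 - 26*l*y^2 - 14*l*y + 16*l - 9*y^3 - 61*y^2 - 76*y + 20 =-4*l^3 + l^2*(39*y + 13) + l*(-26*y^2 - 179*y + 37) - 9*y^3 - 34*y^2 + 53*y - 10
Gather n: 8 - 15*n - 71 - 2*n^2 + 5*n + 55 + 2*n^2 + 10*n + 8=0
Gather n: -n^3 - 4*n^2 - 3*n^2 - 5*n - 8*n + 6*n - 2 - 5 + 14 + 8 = -n^3 - 7*n^2 - 7*n + 15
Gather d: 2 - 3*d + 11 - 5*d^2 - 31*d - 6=-5*d^2 - 34*d + 7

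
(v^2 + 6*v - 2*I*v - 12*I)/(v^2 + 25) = (v^2 + 2*v*(3 - I) - 12*I)/(v^2 + 25)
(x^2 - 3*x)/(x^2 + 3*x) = (x - 3)/(x + 3)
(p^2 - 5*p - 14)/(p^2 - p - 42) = (p + 2)/(p + 6)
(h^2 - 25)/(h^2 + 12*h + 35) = (h - 5)/(h + 7)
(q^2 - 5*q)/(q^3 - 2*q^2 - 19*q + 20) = q/(q^2 + 3*q - 4)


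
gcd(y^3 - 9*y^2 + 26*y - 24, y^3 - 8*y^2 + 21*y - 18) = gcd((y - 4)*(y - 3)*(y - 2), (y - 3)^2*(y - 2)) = y^2 - 5*y + 6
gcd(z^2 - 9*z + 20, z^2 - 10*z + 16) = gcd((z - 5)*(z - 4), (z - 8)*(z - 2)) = 1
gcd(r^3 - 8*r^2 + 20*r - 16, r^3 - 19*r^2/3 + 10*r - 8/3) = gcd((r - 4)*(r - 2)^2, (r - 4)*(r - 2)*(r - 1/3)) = r^2 - 6*r + 8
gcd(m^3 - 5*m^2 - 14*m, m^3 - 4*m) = m^2 + 2*m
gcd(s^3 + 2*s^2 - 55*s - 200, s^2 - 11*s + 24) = s - 8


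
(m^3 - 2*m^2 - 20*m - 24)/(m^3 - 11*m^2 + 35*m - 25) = (m^3 - 2*m^2 - 20*m - 24)/(m^3 - 11*m^2 + 35*m - 25)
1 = 1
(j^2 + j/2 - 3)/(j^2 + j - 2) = (j - 3/2)/(j - 1)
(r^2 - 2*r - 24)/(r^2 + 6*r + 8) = (r - 6)/(r + 2)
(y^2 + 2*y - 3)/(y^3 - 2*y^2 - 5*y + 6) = (y + 3)/(y^2 - y - 6)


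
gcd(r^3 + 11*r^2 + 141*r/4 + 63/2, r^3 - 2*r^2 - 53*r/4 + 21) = r + 7/2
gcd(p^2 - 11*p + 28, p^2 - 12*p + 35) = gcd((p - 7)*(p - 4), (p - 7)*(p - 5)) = p - 7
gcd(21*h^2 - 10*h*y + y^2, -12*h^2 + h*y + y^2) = -3*h + y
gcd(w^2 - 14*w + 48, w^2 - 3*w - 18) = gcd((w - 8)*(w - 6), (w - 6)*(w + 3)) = w - 6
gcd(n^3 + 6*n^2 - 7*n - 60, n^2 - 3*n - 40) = n + 5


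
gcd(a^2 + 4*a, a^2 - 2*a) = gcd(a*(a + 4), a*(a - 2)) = a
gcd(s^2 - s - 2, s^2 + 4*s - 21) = 1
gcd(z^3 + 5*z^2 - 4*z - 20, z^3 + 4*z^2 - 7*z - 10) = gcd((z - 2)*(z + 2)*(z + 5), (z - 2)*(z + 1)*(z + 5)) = z^2 + 3*z - 10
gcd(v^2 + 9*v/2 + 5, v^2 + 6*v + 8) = v + 2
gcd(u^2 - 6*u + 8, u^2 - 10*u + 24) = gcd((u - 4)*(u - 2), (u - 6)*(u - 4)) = u - 4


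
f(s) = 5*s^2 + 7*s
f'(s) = 10*s + 7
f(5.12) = 166.91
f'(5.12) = 58.20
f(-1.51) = 0.83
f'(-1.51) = -8.10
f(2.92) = 63.07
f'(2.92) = 36.20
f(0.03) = 0.21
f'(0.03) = 7.30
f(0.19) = 1.51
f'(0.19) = 8.90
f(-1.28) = -0.77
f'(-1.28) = -5.80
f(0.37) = 3.27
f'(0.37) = 10.70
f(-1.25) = -0.94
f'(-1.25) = -5.50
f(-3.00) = 24.00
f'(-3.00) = -23.00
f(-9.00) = 342.00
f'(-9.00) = -83.00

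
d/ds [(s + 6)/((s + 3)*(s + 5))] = (-s^2 - 12*s - 33)/(s^4 + 16*s^3 + 94*s^2 + 240*s + 225)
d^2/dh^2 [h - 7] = 0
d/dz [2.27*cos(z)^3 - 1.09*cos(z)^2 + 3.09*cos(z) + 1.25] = (-6.81*cos(z)^2 + 2.18*cos(z) - 3.09)*sin(z)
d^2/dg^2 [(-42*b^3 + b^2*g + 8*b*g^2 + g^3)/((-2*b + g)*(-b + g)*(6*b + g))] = 2*b*(-987*b^3 - 495*b^2*g - 81*b*g^2 - 5*g^3)/(216*b^6 - 540*b^5*g + 342*b^4*g^2 + 55*b^3*g^3 - 57*b^2*g^4 - 15*b*g^5 - g^6)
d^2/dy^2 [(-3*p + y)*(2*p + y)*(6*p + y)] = 10*p + 6*y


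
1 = 1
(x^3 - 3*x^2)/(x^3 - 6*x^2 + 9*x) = x/(x - 3)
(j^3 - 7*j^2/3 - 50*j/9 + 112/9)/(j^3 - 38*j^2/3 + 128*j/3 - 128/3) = (j + 7/3)/(j - 8)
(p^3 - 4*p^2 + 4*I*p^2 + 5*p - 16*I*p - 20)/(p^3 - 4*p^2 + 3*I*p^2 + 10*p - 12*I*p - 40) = (p - I)/(p - 2*I)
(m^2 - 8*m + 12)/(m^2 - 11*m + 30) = (m - 2)/(m - 5)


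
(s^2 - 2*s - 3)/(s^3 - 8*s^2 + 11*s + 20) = (s - 3)/(s^2 - 9*s + 20)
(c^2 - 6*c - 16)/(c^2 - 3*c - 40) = (c + 2)/(c + 5)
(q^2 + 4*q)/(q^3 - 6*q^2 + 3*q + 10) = q*(q + 4)/(q^3 - 6*q^2 + 3*q + 10)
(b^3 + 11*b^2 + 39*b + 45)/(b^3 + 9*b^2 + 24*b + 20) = (b^2 + 6*b + 9)/(b^2 + 4*b + 4)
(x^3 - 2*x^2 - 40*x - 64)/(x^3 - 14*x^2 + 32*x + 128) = (x + 4)/(x - 8)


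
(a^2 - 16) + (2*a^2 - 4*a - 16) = 3*a^2 - 4*a - 32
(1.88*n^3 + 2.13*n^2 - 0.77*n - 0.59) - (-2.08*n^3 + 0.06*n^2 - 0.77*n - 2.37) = 3.96*n^3 + 2.07*n^2 + 1.78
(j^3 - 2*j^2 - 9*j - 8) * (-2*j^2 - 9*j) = -2*j^5 - 5*j^4 + 36*j^3 + 97*j^2 + 72*j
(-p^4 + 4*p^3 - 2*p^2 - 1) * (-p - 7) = p^5 + 3*p^4 - 26*p^3 + 14*p^2 + p + 7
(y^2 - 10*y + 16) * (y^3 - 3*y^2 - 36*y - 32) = y^5 - 13*y^4 + 10*y^3 + 280*y^2 - 256*y - 512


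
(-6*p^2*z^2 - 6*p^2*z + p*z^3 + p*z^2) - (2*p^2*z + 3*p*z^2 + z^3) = -6*p^2*z^2 - 8*p^2*z + p*z^3 - 2*p*z^2 - z^3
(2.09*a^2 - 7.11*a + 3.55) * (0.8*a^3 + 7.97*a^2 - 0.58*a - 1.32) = 1.672*a^5 + 10.9693*a^4 - 55.0389*a^3 + 29.6585*a^2 + 7.3262*a - 4.686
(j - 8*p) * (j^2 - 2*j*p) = j^3 - 10*j^2*p + 16*j*p^2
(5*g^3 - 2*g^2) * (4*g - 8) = 20*g^4 - 48*g^3 + 16*g^2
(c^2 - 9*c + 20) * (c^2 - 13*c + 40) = c^4 - 22*c^3 + 177*c^2 - 620*c + 800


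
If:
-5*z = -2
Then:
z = 2/5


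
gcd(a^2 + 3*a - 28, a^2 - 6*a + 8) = a - 4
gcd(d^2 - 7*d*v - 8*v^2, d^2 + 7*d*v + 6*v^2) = d + v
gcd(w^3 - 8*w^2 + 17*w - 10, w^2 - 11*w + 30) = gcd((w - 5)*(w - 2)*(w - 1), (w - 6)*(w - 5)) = w - 5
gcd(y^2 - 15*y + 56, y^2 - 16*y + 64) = y - 8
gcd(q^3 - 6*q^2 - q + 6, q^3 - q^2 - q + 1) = q^2 - 1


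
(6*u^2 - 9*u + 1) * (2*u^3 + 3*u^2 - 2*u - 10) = 12*u^5 - 37*u^3 - 39*u^2 + 88*u - 10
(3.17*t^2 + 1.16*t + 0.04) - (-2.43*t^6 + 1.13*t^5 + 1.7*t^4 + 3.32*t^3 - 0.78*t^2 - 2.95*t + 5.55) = 2.43*t^6 - 1.13*t^5 - 1.7*t^4 - 3.32*t^3 + 3.95*t^2 + 4.11*t - 5.51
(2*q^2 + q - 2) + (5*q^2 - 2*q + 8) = 7*q^2 - q + 6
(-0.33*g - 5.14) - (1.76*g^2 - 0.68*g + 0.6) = -1.76*g^2 + 0.35*g - 5.74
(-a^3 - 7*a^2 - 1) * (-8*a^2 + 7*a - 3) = 8*a^5 + 49*a^4 - 46*a^3 + 29*a^2 - 7*a + 3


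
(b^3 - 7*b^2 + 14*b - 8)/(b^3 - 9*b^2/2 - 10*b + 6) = 2*(b^3 - 7*b^2 + 14*b - 8)/(2*b^3 - 9*b^2 - 20*b + 12)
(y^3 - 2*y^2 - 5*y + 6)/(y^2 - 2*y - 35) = (-y^3 + 2*y^2 + 5*y - 6)/(-y^2 + 2*y + 35)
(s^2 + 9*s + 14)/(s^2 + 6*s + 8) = (s + 7)/(s + 4)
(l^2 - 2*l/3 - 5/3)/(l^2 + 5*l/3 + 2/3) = (3*l - 5)/(3*l + 2)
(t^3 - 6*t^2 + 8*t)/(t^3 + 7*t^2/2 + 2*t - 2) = 2*t*(t^2 - 6*t + 8)/(2*t^3 + 7*t^2 + 4*t - 4)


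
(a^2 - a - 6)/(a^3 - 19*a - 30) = (a - 3)/(a^2 - 2*a - 15)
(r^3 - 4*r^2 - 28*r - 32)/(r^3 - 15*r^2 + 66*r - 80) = (r^2 + 4*r + 4)/(r^2 - 7*r + 10)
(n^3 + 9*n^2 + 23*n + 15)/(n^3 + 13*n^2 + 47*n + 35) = (n + 3)/(n + 7)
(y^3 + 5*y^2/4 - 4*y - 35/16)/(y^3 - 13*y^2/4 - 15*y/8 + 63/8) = (4*y^2 + 12*y + 5)/(2*(2*y^2 - 3*y - 9))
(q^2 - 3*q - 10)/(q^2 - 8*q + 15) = (q + 2)/(q - 3)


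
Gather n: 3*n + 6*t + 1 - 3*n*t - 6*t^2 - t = n*(3 - 3*t) - 6*t^2 + 5*t + 1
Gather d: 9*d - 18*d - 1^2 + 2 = 1 - 9*d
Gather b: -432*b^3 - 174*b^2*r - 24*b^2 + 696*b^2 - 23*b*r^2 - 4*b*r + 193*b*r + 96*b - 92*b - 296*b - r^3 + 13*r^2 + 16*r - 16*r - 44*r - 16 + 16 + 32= -432*b^3 + b^2*(672 - 174*r) + b*(-23*r^2 + 189*r - 292) - r^3 + 13*r^2 - 44*r + 32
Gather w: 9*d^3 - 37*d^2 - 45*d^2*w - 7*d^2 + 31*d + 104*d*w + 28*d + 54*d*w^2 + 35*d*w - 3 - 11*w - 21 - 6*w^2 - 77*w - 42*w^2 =9*d^3 - 44*d^2 + 59*d + w^2*(54*d - 48) + w*(-45*d^2 + 139*d - 88) - 24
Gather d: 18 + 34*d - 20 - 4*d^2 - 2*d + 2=-4*d^2 + 32*d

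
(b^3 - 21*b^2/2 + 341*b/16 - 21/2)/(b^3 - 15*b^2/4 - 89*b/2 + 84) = (b - 3/4)/(b + 6)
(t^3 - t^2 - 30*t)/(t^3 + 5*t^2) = (t - 6)/t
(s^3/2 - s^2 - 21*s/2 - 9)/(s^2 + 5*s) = (s^3 - 2*s^2 - 21*s - 18)/(2*s*(s + 5))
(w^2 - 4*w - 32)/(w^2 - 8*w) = (w + 4)/w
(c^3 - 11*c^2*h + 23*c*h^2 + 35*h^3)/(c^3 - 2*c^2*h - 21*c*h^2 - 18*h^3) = (c^2 - 12*c*h + 35*h^2)/(c^2 - 3*c*h - 18*h^2)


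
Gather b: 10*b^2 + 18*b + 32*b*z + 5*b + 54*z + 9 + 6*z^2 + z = 10*b^2 + b*(32*z + 23) + 6*z^2 + 55*z + 9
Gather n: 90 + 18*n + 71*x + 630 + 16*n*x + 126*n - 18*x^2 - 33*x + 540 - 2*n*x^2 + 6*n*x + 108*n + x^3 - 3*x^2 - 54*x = n*(-2*x^2 + 22*x + 252) + x^3 - 21*x^2 - 16*x + 1260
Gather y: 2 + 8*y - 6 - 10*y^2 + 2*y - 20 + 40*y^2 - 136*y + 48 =30*y^2 - 126*y + 24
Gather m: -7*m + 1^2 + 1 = 2 - 7*m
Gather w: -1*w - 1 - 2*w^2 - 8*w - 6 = -2*w^2 - 9*w - 7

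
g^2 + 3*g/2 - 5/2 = (g - 1)*(g + 5/2)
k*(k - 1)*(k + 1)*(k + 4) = k^4 + 4*k^3 - k^2 - 4*k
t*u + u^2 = u*(t + u)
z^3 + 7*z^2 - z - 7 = (z - 1)*(z + 1)*(z + 7)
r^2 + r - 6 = (r - 2)*(r + 3)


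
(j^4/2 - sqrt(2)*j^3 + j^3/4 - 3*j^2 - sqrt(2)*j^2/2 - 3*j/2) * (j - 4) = j^5/2 - 7*j^4/4 - sqrt(2)*j^4 - 4*j^3 + 7*sqrt(2)*j^3/2 + 2*sqrt(2)*j^2 + 21*j^2/2 + 6*j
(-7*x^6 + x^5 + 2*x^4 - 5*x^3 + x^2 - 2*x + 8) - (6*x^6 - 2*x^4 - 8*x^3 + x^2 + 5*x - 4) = -13*x^6 + x^5 + 4*x^4 + 3*x^3 - 7*x + 12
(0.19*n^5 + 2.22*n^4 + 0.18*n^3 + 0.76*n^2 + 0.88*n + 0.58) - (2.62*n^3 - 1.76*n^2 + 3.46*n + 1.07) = 0.19*n^5 + 2.22*n^4 - 2.44*n^3 + 2.52*n^2 - 2.58*n - 0.49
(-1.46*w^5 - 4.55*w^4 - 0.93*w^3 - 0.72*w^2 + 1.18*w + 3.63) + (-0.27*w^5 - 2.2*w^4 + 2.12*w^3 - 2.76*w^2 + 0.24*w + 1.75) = -1.73*w^5 - 6.75*w^4 + 1.19*w^3 - 3.48*w^2 + 1.42*w + 5.38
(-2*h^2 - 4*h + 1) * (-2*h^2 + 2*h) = 4*h^4 + 4*h^3 - 10*h^2 + 2*h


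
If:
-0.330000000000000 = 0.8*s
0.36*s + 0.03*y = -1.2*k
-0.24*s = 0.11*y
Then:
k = 0.10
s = -0.41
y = 0.90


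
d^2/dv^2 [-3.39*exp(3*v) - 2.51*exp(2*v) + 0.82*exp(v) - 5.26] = (-30.51*exp(2*v) - 10.04*exp(v) + 0.82)*exp(v)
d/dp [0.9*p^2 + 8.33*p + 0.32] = 1.8*p + 8.33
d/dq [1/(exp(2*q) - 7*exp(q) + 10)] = (7 - 2*exp(q))*exp(q)/(exp(2*q) - 7*exp(q) + 10)^2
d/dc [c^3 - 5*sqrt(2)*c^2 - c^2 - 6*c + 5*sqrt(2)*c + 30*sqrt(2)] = 3*c^2 - 10*sqrt(2)*c - 2*c - 6 + 5*sqrt(2)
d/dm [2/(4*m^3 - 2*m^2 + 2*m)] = (-6*m^2 + 2*m - 1)/(m^2*(2*m^2 - m + 1)^2)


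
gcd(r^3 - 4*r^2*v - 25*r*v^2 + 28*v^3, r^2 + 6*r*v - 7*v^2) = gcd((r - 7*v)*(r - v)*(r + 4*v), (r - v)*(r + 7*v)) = r - v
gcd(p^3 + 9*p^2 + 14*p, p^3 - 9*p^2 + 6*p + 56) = p + 2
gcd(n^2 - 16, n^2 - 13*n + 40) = 1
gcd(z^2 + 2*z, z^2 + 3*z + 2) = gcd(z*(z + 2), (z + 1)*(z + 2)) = z + 2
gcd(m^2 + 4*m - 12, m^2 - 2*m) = m - 2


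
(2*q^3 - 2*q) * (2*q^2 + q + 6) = 4*q^5 + 2*q^4 + 8*q^3 - 2*q^2 - 12*q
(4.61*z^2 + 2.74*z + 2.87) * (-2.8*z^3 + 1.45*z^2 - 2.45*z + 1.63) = -12.908*z^5 - 0.9875*z^4 - 15.3575*z^3 + 4.9628*z^2 - 2.5653*z + 4.6781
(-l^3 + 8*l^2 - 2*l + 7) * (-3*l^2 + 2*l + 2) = 3*l^5 - 26*l^4 + 20*l^3 - 9*l^2 + 10*l + 14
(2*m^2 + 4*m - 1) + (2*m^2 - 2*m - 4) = 4*m^2 + 2*m - 5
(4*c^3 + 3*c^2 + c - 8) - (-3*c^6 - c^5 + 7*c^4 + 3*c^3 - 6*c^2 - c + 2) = 3*c^6 + c^5 - 7*c^4 + c^3 + 9*c^2 + 2*c - 10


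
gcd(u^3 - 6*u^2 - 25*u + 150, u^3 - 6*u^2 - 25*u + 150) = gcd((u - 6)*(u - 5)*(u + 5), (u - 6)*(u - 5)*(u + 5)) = u^3 - 6*u^2 - 25*u + 150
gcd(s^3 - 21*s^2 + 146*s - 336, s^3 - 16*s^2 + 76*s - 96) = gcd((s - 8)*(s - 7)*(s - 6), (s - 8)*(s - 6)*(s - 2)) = s^2 - 14*s + 48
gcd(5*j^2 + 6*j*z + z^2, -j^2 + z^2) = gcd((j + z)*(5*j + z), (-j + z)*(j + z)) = j + z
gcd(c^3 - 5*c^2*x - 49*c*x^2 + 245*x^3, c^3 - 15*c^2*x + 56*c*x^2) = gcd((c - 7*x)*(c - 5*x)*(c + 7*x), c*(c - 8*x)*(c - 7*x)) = -c + 7*x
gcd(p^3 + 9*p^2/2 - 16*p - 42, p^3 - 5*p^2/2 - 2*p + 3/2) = 1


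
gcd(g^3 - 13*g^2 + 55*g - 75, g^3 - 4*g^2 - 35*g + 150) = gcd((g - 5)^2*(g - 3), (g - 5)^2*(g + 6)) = g^2 - 10*g + 25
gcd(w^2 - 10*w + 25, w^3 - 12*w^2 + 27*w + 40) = w - 5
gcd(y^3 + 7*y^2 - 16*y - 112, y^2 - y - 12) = y - 4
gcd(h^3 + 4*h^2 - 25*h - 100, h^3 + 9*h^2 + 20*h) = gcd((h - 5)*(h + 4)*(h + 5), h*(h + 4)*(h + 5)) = h^2 + 9*h + 20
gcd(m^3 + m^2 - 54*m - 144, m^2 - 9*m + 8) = m - 8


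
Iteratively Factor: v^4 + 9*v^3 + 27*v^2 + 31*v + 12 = (v + 3)*(v^3 + 6*v^2 + 9*v + 4) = (v + 1)*(v + 3)*(v^2 + 5*v + 4) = (v + 1)^2*(v + 3)*(v + 4)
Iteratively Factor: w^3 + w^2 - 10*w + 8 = (w - 2)*(w^2 + 3*w - 4) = (w - 2)*(w - 1)*(w + 4)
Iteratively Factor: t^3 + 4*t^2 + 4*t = (t + 2)*(t^2 + 2*t) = t*(t + 2)*(t + 2)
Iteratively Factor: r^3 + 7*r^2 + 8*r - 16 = (r + 4)*(r^2 + 3*r - 4) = (r - 1)*(r + 4)*(r + 4)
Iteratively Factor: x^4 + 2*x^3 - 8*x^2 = (x - 2)*(x^3 + 4*x^2) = x*(x - 2)*(x^2 + 4*x) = x^2*(x - 2)*(x + 4)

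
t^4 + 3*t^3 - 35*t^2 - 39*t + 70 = (t - 5)*(t - 1)*(t + 2)*(t + 7)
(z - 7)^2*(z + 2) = z^3 - 12*z^2 + 21*z + 98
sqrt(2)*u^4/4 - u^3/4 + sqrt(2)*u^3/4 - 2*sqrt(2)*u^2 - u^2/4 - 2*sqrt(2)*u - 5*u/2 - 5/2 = (u/2 + sqrt(2)/2)*(u - 5*sqrt(2)/2)*(u + sqrt(2))*(sqrt(2)*u/2 + sqrt(2)/2)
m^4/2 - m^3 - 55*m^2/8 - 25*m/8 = m*(m/2 + 1/4)*(m - 5)*(m + 5/2)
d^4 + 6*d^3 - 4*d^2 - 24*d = d*(d - 2)*(d + 2)*(d + 6)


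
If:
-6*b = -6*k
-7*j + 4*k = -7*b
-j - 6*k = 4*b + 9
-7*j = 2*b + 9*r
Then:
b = -7/9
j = -11/9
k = -7/9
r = 91/81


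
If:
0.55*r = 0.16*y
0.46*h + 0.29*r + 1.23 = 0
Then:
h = -0.183399209486166*y - 2.67391304347826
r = 0.290909090909091*y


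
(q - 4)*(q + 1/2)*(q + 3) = q^3 - q^2/2 - 25*q/2 - 6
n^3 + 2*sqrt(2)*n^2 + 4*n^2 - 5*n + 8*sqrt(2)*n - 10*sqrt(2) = (n - 1)*(n + 5)*(n + 2*sqrt(2))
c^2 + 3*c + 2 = (c + 1)*(c + 2)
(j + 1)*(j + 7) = j^2 + 8*j + 7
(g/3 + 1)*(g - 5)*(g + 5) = g^3/3 + g^2 - 25*g/3 - 25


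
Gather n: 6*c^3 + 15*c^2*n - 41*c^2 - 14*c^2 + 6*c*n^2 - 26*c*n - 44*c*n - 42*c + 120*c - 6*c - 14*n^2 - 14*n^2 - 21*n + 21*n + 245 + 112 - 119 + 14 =6*c^3 - 55*c^2 + 72*c + n^2*(6*c - 28) + n*(15*c^2 - 70*c) + 252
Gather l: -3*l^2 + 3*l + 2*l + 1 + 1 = -3*l^2 + 5*l + 2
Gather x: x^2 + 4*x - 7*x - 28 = x^2 - 3*x - 28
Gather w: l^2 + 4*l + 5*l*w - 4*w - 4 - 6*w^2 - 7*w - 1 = l^2 + 4*l - 6*w^2 + w*(5*l - 11) - 5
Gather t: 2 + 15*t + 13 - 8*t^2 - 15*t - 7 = 8 - 8*t^2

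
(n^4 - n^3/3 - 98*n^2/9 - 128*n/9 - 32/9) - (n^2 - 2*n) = n^4 - n^3/3 - 107*n^2/9 - 110*n/9 - 32/9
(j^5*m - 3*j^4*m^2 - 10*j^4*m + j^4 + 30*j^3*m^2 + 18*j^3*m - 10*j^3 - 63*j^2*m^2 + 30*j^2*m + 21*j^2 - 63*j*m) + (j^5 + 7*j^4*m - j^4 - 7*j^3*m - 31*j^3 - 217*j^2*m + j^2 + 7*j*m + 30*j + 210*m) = j^5*m + j^5 - 3*j^4*m^2 - 3*j^4*m + 30*j^3*m^2 + 11*j^3*m - 41*j^3 - 63*j^2*m^2 - 187*j^2*m + 22*j^2 - 56*j*m + 30*j + 210*m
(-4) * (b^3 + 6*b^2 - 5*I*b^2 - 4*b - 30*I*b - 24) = -4*b^3 - 24*b^2 + 20*I*b^2 + 16*b + 120*I*b + 96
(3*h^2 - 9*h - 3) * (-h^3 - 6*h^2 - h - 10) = -3*h^5 - 9*h^4 + 54*h^3 - 3*h^2 + 93*h + 30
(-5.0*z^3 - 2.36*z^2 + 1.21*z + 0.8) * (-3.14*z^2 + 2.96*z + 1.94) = 15.7*z^5 - 7.3896*z^4 - 20.485*z^3 - 3.5088*z^2 + 4.7154*z + 1.552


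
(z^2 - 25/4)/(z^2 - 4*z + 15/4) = (2*z + 5)/(2*z - 3)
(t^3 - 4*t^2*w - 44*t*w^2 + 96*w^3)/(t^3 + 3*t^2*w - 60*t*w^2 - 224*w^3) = (t^2 + 4*t*w - 12*w^2)/(t^2 + 11*t*w + 28*w^2)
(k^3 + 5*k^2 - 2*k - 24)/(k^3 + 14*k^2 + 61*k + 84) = (k - 2)/(k + 7)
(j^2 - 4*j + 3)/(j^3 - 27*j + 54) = (j - 1)/(j^2 + 3*j - 18)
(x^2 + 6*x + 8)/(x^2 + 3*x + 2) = (x + 4)/(x + 1)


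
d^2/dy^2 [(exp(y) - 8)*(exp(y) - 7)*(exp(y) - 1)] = (9*exp(2*y) - 64*exp(y) + 71)*exp(y)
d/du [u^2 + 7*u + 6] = 2*u + 7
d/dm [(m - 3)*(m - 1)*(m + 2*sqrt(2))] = 3*m^2 - 8*m + 4*sqrt(2)*m - 8*sqrt(2) + 3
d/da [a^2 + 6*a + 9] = 2*a + 6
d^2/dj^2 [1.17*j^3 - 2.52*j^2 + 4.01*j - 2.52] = 7.02*j - 5.04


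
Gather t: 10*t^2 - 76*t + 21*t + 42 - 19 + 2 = 10*t^2 - 55*t + 25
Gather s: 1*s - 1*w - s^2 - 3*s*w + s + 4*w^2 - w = -s^2 + s*(2 - 3*w) + 4*w^2 - 2*w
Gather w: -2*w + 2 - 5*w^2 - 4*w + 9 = -5*w^2 - 6*w + 11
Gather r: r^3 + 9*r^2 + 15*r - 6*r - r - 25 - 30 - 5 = r^3 + 9*r^2 + 8*r - 60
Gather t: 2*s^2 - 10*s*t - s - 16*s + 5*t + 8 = 2*s^2 - 17*s + t*(5 - 10*s) + 8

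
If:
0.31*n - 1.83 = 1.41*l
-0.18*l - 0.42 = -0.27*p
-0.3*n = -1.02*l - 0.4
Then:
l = -3.98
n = -12.20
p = -1.10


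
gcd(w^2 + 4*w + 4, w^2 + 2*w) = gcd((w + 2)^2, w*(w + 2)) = w + 2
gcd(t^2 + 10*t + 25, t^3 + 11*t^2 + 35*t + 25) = t^2 + 10*t + 25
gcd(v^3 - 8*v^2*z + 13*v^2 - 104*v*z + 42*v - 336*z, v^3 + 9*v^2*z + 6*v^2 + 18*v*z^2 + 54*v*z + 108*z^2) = v + 6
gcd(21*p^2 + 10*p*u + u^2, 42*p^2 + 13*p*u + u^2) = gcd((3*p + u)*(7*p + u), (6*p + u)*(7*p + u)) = 7*p + u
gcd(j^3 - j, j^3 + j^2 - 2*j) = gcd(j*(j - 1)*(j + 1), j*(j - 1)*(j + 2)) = j^2 - j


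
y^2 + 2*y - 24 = (y - 4)*(y + 6)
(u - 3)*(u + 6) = u^2 + 3*u - 18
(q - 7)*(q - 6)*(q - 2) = q^3 - 15*q^2 + 68*q - 84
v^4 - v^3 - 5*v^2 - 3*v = v*(v - 3)*(v + 1)^2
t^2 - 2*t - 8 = (t - 4)*(t + 2)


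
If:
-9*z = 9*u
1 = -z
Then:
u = 1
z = -1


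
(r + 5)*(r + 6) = r^2 + 11*r + 30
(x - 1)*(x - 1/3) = x^2 - 4*x/3 + 1/3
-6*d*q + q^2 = q*(-6*d + q)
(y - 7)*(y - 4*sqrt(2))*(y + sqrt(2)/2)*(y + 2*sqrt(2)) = y^4 - 7*y^3 - 3*sqrt(2)*y^3/2 - 18*y^2 + 21*sqrt(2)*y^2/2 - 8*sqrt(2)*y + 126*y + 56*sqrt(2)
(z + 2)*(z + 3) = z^2 + 5*z + 6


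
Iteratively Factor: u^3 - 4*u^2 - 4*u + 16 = (u - 4)*(u^2 - 4) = (u - 4)*(u + 2)*(u - 2)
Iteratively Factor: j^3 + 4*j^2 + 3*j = (j + 1)*(j^2 + 3*j) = (j + 1)*(j + 3)*(j)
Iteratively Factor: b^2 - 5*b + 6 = (b - 3)*(b - 2)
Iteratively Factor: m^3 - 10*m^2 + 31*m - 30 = (m - 2)*(m^2 - 8*m + 15) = (m - 3)*(m - 2)*(m - 5)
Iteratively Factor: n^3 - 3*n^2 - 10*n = (n - 5)*(n^2 + 2*n) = (n - 5)*(n + 2)*(n)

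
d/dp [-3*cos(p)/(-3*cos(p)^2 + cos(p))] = 9*sin(p)/(3*cos(p) - 1)^2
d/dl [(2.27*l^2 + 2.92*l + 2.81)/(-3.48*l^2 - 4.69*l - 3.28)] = (-0.4847*l^2 + 4.6664*l + 3.6013)/(12.1104*l^4 + 32.6424*l^3 + 44.8249*l^2 + 30.7664*l + 10.7584)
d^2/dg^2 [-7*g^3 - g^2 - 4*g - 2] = -42*g - 2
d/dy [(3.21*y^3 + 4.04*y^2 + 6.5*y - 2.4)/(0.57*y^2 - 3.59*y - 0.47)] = (1.8297*y^4 - 23.0478*y^3 - 22.7347*y^2 - 1.0616*y - 11.671)/(0.3249*y^4 - 4.0926*y^3 + 12.3523*y^2 + 3.3746*y + 0.2209)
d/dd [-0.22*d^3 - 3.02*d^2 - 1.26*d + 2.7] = -0.66*d^2 - 6.04*d - 1.26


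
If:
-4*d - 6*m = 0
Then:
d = -3*m/2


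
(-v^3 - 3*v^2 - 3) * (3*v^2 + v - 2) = -3*v^5 - 10*v^4 - v^3 - 3*v^2 - 3*v + 6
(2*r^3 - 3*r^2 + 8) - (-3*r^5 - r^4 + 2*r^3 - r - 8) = 3*r^5 + r^4 - 3*r^2 + r + 16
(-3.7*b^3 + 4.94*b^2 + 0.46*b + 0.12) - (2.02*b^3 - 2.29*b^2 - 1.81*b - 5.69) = -5.72*b^3 + 7.23*b^2 + 2.27*b + 5.81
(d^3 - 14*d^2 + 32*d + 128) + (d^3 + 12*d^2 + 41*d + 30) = 2*d^3 - 2*d^2 + 73*d + 158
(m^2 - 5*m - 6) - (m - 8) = m^2 - 6*m + 2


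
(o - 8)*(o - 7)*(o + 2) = o^3 - 13*o^2 + 26*o + 112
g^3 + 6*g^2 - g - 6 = (g - 1)*(g + 1)*(g + 6)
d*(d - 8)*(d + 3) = d^3 - 5*d^2 - 24*d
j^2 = j^2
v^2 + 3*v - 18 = (v - 3)*(v + 6)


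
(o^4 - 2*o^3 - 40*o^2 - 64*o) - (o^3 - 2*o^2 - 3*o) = o^4 - 3*o^3 - 38*o^2 - 61*o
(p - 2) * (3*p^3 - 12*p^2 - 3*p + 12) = 3*p^4 - 18*p^3 + 21*p^2 + 18*p - 24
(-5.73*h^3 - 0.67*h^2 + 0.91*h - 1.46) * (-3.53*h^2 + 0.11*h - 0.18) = 20.2269*h^5 + 1.7348*h^4 - 2.2546*h^3 + 5.3745*h^2 - 0.3244*h + 0.2628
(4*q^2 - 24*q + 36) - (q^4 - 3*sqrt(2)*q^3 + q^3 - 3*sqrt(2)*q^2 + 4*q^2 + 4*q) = -q^4 - q^3 + 3*sqrt(2)*q^3 + 3*sqrt(2)*q^2 - 28*q + 36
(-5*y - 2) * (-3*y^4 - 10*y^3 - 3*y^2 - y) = 15*y^5 + 56*y^4 + 35*y^3 + 11*y^2 + 2*y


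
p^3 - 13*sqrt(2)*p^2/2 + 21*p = p*(p - 7*sqrt(2)/2)*(p - 3*sqrt(2))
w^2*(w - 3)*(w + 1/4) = w^4 - 11*w^3/4 - 3*w^2/4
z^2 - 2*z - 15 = (z - 5)*(z + 3)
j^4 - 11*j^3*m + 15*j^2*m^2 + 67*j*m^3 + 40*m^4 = (j - 8*m)*(j - 5*m)*(j + m)^2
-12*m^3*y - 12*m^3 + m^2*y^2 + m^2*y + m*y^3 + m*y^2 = (-3*m + y)*(4*m + y)*(m*y + m)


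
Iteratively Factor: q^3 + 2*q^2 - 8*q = (q + 4)*(q^2 - 2*q) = q*(q + 4)*(q - 2)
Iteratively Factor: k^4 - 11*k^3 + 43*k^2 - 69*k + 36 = (k - 3)*(k^3 - 8*k^2 + 19*k - 12) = (k - 3)^2*(k^2 - 5*k + 4) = (k - 3)^2*(k - 1)*(k - 4)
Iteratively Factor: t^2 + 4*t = (t + 4)*(t)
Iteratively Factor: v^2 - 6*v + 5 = (v - 1)*(v - 5)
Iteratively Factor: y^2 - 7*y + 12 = (y - 4)*(y - 3)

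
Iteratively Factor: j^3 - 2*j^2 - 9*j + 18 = (j - 3)*(j^2 + j - 6) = (j - 3)*(j + 3)*(j - 2)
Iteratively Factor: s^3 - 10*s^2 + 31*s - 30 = (s - 2)*(s^2 - 8*s + 15) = (s - 3)*(s - 2)*(s - 5)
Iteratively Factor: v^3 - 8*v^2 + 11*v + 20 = (v - 4)*(v^2 - 4*v - 5) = (v - 5)*(v - 4)*(v + 1)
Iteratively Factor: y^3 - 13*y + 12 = (y - 3)*(y^2 + 3*y - 4) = (y - 3)*(y + 4)*(y - 1)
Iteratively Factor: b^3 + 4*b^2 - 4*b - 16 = (b + 2)*(b^2 + 2*b - 8) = (b + 2)*(b + 4)*(b - 2)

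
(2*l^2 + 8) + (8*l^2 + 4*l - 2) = 10*l^2 + 4*l + 6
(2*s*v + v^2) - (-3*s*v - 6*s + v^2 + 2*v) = 5*s*v + 6*s - 2*v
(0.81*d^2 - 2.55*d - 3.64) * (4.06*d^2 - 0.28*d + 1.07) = 3.2886*d^4 - 10.5798*d^3 - 13.1977*d^2 - 1.7093*d - 3.8948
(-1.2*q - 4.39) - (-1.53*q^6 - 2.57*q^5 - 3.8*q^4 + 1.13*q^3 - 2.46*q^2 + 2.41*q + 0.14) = 1.53*q^6 + 2.57*q^5 + 3.8*q^4 - 1.13*q^3 + 2.46*q^2 - 3.61*q - 4.53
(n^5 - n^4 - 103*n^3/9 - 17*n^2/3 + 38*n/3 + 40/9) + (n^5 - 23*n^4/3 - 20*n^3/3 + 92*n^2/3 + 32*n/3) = 2*n^5 - 26*n^4/3 - 163*n^3/9 + 25*n^2 + 70*n/3 + 40/9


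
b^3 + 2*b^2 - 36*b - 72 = (b - 6)*(b + 2)*(b + 6)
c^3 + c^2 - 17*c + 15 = (c - 3)*(c - 1)*(c + 5)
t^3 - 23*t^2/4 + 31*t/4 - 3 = (t - 4)*(t - 1)*(t - 3/4)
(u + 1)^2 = u^2 + 2*u + 1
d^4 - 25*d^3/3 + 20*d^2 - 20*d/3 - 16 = (d - 4)*(d - 3)*(d - 2)*(d + 2/3)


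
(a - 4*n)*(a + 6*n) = a^2 + 2*a*n - 24*n^2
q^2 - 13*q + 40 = (q - 8)*(q - 5)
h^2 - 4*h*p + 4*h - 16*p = (h + 4)*(h - 4*p)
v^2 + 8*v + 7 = (v + 1)*(v + 7)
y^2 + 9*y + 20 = (y + 4)*(y + 5)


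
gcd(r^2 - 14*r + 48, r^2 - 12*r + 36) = r - 6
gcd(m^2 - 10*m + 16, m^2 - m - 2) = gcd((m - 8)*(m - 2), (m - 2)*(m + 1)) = m - 2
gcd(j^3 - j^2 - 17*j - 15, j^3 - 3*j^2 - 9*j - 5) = j^2 - 4*j - 5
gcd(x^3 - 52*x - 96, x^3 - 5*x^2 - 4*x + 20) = x + 2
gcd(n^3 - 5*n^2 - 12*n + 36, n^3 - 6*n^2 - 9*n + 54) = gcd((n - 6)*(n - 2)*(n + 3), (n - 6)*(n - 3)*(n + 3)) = n^2 - 3*n - 18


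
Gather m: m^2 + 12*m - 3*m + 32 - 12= m^2 + 9*m + 20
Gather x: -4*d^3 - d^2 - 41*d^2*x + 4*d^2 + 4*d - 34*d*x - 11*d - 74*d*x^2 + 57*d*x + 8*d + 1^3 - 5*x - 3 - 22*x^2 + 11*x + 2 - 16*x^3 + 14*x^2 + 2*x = -4*d^3 + 3*d^2 + d - 16*x^3 + x^2*(-74*d - 8) + x*(-41*d^2 + 23*d + 8)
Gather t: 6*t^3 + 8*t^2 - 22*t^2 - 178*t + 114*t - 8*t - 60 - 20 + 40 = 6*t^3 - 14*t^2 - 72*t - 40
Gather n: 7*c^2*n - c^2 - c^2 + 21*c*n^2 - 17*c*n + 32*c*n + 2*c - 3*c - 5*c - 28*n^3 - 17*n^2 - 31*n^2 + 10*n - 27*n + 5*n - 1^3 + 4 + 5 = -2*c^2 - 6*c - 28*n^3 + n^2*(21*c - 48) + n*(7*c^2 + 15*c - 12) + 8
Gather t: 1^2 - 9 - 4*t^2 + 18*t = -4*t^2 + 18*t - 8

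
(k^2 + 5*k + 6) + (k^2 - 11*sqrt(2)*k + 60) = 2*k^2 - 11*sqrt(2)*k + 5*k + 66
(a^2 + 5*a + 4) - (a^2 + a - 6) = 4*a + 10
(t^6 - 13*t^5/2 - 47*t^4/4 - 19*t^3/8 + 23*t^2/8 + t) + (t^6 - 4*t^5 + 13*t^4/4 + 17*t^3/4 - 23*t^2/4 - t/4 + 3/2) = 2*t^6 - 21*t^5/2 - 17*t^4/2 + 15*t^3/8 - 23*t^2/8 + 3*t/4 + 3/2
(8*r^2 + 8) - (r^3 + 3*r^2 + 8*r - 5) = -r^3 + 5*r^2 - 8*r + 13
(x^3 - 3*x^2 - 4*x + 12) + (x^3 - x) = 2*x^3 - 3*x^2 - 5*x + 12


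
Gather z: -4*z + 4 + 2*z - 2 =2 - 2*z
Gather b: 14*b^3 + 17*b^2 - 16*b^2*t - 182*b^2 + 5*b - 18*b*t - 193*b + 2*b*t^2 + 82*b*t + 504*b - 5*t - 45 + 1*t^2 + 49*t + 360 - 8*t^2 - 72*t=14*b^3 + b^2*(-16*t - 165) + b*(2*t^2 + 64*t + 316) - 7*t^2 - 28*t + 315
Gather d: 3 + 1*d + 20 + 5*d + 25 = 6*d + 48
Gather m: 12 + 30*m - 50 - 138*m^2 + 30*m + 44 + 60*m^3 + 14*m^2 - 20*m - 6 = 60*m^3 - 124*m^2 + 40*m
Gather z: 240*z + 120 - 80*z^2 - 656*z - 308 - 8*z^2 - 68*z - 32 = -88*z^2 - 484*z - 220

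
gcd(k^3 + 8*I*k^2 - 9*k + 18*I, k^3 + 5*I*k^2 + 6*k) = k^2 + 5*I*k + 6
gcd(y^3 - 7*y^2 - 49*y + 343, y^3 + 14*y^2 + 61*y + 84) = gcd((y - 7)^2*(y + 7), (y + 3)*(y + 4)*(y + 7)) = y + 7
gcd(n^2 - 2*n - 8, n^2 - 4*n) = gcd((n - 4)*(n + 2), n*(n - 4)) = n - 4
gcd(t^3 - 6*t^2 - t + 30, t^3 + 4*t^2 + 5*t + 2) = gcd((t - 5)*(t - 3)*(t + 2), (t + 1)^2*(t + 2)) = t + 2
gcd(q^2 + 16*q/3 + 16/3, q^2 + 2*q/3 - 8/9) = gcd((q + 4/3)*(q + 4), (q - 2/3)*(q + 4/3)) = q + 4/3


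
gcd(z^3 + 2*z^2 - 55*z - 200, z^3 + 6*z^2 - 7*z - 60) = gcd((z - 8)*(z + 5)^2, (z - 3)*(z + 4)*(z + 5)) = z + 5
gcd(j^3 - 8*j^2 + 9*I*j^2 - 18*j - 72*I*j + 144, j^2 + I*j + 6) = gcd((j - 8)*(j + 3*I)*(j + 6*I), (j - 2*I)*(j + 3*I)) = j + 3*I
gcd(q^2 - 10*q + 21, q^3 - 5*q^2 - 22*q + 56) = q - 7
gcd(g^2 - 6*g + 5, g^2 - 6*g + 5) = g^2 - 6*g + 5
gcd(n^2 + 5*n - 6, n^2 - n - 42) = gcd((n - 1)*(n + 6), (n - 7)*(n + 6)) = n + 6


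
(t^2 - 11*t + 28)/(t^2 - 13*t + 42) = (t - 4)/(t - 6)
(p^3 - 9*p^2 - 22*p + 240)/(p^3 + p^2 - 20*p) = (p^2 - 14*p + 48)/(p*(p - 4))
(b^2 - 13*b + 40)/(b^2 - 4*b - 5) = (b - 8)/(b + 1)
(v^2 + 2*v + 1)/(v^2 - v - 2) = (v + 1)/(v - 2)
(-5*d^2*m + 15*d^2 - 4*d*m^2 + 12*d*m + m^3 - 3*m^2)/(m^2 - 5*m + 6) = (-5*d^2 - 4*d*m + m^2)/(m - 2)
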